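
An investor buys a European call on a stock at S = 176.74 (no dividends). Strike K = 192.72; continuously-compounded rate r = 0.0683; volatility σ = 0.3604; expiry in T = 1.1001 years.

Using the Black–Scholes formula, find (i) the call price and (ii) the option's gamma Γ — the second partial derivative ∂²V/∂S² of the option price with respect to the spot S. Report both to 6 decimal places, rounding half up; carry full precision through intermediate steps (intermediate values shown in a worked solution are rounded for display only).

σ√T = 0.3604·√1.1001 = 0.378008
d₁ = (ln(S/K) + (r+σ²/2)T) / (σ√T) = (ln(176.74/192.72) + (0.0683+0.3604²/2)·1.1001) / 0.378008 = (-0.086559 + 0.146582) / 0.378008 = 0.158788
d₂ = d₁ − σ√T = 0.158788 − 0.378008 = -0.219220
e^{−rT} = e^{−0.0683·1.1001} = 0.927617
N(d₁) = 0.563082,  N(d₂) = 0.413239
Call price V = S·N(d₁) − K·e^{−rT}·N(d₂) = 99.519133 − 73.874924 = 25.644209
φ(d₁) = (1/√(2π))·e^{−d₁²/2} = 0.393944
Γ = φ(d₁) / (S·σ·√T) = 0.005897

price = 25.644209
Γ = 0.005897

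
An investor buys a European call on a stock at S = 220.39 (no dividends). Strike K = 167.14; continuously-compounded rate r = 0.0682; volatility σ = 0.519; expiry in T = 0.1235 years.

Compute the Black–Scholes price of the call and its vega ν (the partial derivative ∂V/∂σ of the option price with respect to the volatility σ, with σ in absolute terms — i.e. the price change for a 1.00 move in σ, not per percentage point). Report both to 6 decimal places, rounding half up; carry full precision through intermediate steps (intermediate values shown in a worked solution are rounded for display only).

σ√T = 0.519·√0.1235 = 0.182390
d₁ = (ln(S/K) + (r+σ²/2)T) / (σ√T) = (ln(220.39/167.14) + (0.0682+0.519²/2)·0.1235) / 0.182390 = (0.276567 + 0.025056) / 0.182390 = 1.653724
d₂ = d₁ − σ√T = 1.653724 − 0.182390 = 1.471334
e^{−rT} = e^{−0.0682·0.1235} = 0.991613
N(d₁) = 0.950908,  N(d₂) = 0.929400
Call price V = S·N(d₁) − K·e^{−rT}·N(d₂) = 209.570666 − 154.036972 = 55.533694
φ(d₁) = (1/√(2π))·e^{−d₁²/2} = 0.101638
ν = S·φ(d₁)·√T = 7.871912

price = 55.533694
ν = 7.871912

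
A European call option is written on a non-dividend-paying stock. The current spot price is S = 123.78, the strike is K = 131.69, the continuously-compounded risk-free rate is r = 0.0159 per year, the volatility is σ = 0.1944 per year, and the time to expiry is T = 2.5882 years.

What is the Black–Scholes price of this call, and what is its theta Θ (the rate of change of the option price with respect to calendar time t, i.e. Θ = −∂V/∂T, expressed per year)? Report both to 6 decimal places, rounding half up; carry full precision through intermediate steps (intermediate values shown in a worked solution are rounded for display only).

price = 14.276461
Θ = -3.799022

σ√T = 0.1944·√2.5882 = 0.312748
d₁ = (ln(S/K) + (r+σ²/2)T) / (σ√T) = (ln(123.78/131.69) + (0.0159+0.1944²/2)·2.5882) / 0.312748 = (-0.061945 + 0.090058) / 0.312748 = 0.089891
d₂ = d₁ − σ√T = 0.089891 − 0.312748 = -0.222857
e^{−rT} = e^{−0.0159·2.5882} = 0.959683
N(d₁) = 0.535813,  N(d₂) = 0.411823
Call price V = S·N(d₁) − K·e^{−rT}·N(d₂) = 66.322948 − 52.046486 = 14.276461
φ(d₁) = (1/√(2π))·e^{−d₁²/2} = 0.397334
Θ = −S·φ(d₁)·σ/(2√T) − r·K·e^{−rT}·N(d₂) = −2.971483 − 0.827539 = -3.799022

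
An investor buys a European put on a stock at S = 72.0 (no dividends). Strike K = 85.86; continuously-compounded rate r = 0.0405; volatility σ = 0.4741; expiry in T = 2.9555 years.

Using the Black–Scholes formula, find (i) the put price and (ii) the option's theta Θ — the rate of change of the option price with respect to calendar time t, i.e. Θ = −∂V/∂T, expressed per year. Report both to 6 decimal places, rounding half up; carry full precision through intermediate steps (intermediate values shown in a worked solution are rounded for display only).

price = 25.579486
Θ = -1.632562

σ√T = 0.4741·√2.9555 = 0.815052
d₁ = (ln(S/K) + (r+σ²/2)T) / (σ√T) = (ln(72.0/85.86) + (0.0405+0.4741²/2)·2.9555) / 0.815052 = (-0.176052 + 0.451853) / 0.815052 = 0.338384
d₂ = d₁ − σ√T = 0.338384 − 0.815052 = -0.476668
e^{−rT} = e^{−0.0405·2.9555} = 0.887189
N(−d₁) = 0.367537,  N(−d₂) = 0.683201
Put price V = K·e^{−rT}·N(−d₂) − S·N(−d₁) = 52.042136 − 26.462650 = 25.579486
φ(d₁) = (1/√(2π))·e^{−d₁²/2} = 0.376744
Θ = −S·φ(d₁)·σ/(2√T) + r·K·e^{−rT}·N(−d₂) = −3.740269 + 2.107707 = -1.632562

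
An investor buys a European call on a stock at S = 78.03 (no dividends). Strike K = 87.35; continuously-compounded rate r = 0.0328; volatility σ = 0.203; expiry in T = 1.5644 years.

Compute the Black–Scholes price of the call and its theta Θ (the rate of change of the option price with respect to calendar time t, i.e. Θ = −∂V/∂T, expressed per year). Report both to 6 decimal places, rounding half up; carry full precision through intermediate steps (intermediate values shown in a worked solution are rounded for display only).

price = 5.893518
Θ = -3.478316

σ√T = 0.203·√1.5644 = 0.253904
d₁ = (ln(S/K) + (r+σ²/2)T) / (σ√T) = (ln(78.03/87.35) + (0.0328+0.203²/2)·1.5644) / 0.253904 = (-0.112830 + 0.083546) / 0.253904 = -0.115334
d₂ = d₁ − σ√T = -0.115334 − 0.253904 = -0.369238
e^{−rT} = e^{−0.0328·1.5644} = 0.949982
N(d₁) = 0.454090,  N(d₂) = 0.355975
Call price V = S·N(d₁) − K·e^{−rT}·N(d₂) = 35.432673 − 29.539155 = 5.893518
φ(d₁) = (1/√(2π))·e^{−d₁²/2} = 0.396298
Θ = −S·φ(d₁)·σ/(2√T) − r·K·e^{−rT}·N(d₂) = −2.509432 − 0.968884 = -3.478316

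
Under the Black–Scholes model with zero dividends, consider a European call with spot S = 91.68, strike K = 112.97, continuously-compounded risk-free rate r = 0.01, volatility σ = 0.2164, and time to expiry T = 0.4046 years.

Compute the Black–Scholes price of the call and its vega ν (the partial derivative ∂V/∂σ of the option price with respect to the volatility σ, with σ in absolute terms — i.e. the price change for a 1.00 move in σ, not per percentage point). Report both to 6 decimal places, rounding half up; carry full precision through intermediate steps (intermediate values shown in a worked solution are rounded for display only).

σ√T = 0.2164·√0.4046 = 0.137648
d₁ = (ln(S/K) + (r+σ²/2)T) / (σ√T) = (ln(91.68/112.97) + (0.01+0.2164²/2)·0.4046) / 0.137648 = (-0.208818 + 0.013519) / 0.137648 = -1.418825
d₂ = d₁ − σ√T = -1.418825 − 0.137648 = -1.556473
e^{−rT} = e^{−0.01·0.4046} = 0.995962
N(d₁) = 0.077975,  N(d₂) = 0.059798
Call price V = S·N(d₁) − K·e^{−rT}·N(d₂) = 7.148751 − 6.728083 = 0.420667
φ(d₁) = (1/√(2π))·e^{−d₁²/2} = 0.145807
ν = S·φ(d₁)·√T = 8.502884

price = 0.420667
ν = 8.502884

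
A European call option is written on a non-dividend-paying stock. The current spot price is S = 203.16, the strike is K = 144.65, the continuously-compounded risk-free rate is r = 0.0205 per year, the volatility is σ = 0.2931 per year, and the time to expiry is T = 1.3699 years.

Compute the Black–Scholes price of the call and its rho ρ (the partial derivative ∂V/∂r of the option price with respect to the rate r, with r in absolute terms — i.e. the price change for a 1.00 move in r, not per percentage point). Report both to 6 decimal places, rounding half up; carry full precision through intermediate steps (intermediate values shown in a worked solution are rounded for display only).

σ√T = 0.2931·√1.3699 = 0.343052
d₁ = (ln(S/K) + (r+σ²/2)T) / (σ√T) = (ln(203.16/144.65) + (0.0205+0.2931²/2)·1.3699) / 0.343052 = (0.339677 + 0.086925) / 0.343052 = 1.243549
d₂ = d₁ − σ√T = 1.243549 − 0.343052 = 0.900497
e^{−rT} = e^{−0.0205·1.3699} = 0.972308
N(d₁) = 0.893167,  N(d₂) = 0.816072
Call price V = S·N(d₁) − K·e^{−rT}·N(d₂) = 181.455840 − 114.775879 = 66.679961
ρ = K·T·e^{−rT}·N(d₂) = 157.231476

price = 66.679961
ρ = 157.231476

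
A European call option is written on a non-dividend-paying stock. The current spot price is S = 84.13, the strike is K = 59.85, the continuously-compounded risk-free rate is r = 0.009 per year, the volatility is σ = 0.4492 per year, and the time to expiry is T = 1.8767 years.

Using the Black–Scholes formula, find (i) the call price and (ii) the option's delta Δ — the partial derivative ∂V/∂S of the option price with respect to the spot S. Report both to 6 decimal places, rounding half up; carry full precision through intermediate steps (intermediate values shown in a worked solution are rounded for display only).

price = 32.629103
Δ = 0.812862

σ√T = 0.4492·√1.8767 = 0.615371
d₁ = (ln(S/K) + (r+σ²/2)T) / (σ√T) = (ln(84.13/59.85) + (0.009+0.4492²/2)·1.8767) / 0.615371 = (0.340522 + 0.206231) / 0.615371 = 0.888493
d₂ = d₁ − σ√T = 0.888493 − 0.615371 = 0.273122
e^{−rT} = e^{−0.009·1.8767} = 0.983252
N(d₁) = 0.812862,  N(d₂) = 0.607620
Call price V = S·N(d₁) − K·e^{−rT}·N(d₂) = 68.386094 − 35.756991 = 32.629103
Δ = N(d₁) = 0.812862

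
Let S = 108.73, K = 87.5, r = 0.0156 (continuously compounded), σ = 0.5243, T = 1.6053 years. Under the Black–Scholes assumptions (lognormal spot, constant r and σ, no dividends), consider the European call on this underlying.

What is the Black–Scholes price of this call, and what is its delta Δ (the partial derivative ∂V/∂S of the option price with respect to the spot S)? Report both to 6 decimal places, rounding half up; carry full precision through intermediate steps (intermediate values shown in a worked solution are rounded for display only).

price = 38.537972
Δ = 0.757052

σ√T = 0.5243·√1.6053 = 0.664290
d₁ = (ln(S/K) + (r+σ²/2)T) / (σ√T) = (ln(108.73/87.5) + (0.0156+0.5243²/2)·1.6053) / 0.664290 = (0.217229 + 0.245684) / 0.664290 = 0.696853
d₂ = d₁ − σ√T = 0.696853 − 0.664290 = 0.032562
e^{−rT} = e^{−0.0156·1.6053} = 0.975268
N(d₁) = 0.757052,  N(d₂) = 0.512988
Call price V = S·N(d₁) − K·e^{−rT}·N(d₂) = 82.314316 − 43.776345 = 38.537972
Δ = N(d₁) = 0.757052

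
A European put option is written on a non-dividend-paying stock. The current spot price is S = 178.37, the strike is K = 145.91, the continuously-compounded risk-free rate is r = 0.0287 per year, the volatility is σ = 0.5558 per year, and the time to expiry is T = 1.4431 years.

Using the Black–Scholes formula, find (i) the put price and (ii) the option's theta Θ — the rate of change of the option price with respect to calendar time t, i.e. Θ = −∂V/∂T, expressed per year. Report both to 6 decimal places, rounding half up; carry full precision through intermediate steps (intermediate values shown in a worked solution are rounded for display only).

σ√T = 0.5558·√1.4431 = 0.667678
d₁ = (ln(S/K) + (r+σ²/2)T) / (σ√T) = (ln(178.37/145.91) + (0.0287+0.5558²/2)·1.4431) / 0.667678 = (0.200870 + 0.264314) / 0.667678 = 0.696719
d₂ = d₁ − σ√T = 0.696719 − 0.667678 = 0.029042
e^{−rT} = e^{−0.0287·1.4431} = 0.959429
N(−d₁) = 0.242989,  N(−d₂) = 0.488416
Put price V = K·e^{−rT}·N(−d₂) − S·N(−d₁) = 68.373457 − 43.342004 = 25.031453
φ(d₁) = (1/√(2π))·e^{−d₁²/2} = 0.312970
Θ = −S·φ(d₁)·σ/(2√T) + r·K·e^{−rT}·N(−d₂) = −12.914130 + 1.962318 = -10.951812

price = 25.031453
Θ = -10.951812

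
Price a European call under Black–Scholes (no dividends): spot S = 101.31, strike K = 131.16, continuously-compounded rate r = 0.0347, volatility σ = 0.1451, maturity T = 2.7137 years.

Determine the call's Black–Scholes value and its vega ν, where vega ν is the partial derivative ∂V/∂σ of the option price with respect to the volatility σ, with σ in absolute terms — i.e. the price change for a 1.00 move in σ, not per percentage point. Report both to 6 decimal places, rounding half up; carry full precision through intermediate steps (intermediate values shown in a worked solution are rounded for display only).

σ√T = 0.1451·√2.7137 = 0.239028
d₁ = (ln(S/K) + (r+σ²/2)T) / (σ√T) = (ln(101.31/131.16) + (0.0347+0.1451²/2)·2.7137) / 0.239028 = (-0.258233 + 0.122733) / 0.239028 = -0.566881
d₂ = d₁ − σ√T = -0.566881 − 0.239028 = -0.805909
e^{−rT} = e^{−0.0347·2.7137} = 0.910132
N(d₁) = 0.285397,  N(d₂) = 0.210148
Call price V = S·N(d₁) − K·e^{−rT}·N(d₂) = 28.913620 − 25.085951 = 3.827669
φ(d₁) = (1/√(2π))·e^{−d₁²/2} = 0.339726
ν = S·φ(d₁)·√T = 56.697268

price = 3.827669
ν = 56.697268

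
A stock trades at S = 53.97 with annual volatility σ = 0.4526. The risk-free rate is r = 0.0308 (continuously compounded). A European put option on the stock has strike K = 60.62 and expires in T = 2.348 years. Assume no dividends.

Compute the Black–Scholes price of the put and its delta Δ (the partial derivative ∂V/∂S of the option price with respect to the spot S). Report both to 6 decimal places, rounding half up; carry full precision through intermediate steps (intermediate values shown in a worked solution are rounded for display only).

price = 16.205816
Δ = -0.388398

σ√T = 0.4526·√2.348 = 0.693527
d₁ = (ln(S/K) + (r+σ²/2)T) / (σ√T) = (ln(53.97/60.62) + (0.0308+0.4526²/2)·2.348) / 0.693527 = (-0.116197 + 0.312808) / 0.693527 = 0.283496
d₂ = d₁ − σ√T = 0.283496 − 0.693527 = -0.410032
e^{−rT} = e^{−0.0308·2.348} = 0.930235
N(−d₁) = 0.388398,  N(−d₂) = 0.659109
Put price V = K·e^{−rT}·N(−d₂) − S·N(−d₁) = 37.167682 − 20.961866 = 16.205816
Δ = −N(−d₁) = -0.388398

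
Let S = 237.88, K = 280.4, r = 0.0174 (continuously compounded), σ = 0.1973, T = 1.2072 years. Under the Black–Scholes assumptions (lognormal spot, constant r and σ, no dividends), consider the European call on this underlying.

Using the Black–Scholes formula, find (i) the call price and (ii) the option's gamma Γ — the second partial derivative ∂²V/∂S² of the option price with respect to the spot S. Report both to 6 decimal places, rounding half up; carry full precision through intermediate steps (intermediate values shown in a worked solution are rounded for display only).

σ√T = 0.1973·√1.2072 = 0.216779
d₁ = (ln(S/K) + (r+σ²/2)T) / (σ√T) = (ln(237.88/280.4) + (0.0174+0.1973²/2)·1.2072) / 0.216779 = (-0.164451 + 0.044502) / 0.216779 = -0.553325
d₂ = d₁ − σ√T = -0.553325 − 0.216779 = -0.770103
e^{−rT} = e^{−0.0174·1.2072} = 0.979214
N(d₁) = 0.290021,  N(d₂) = 0.220619
Call price V = S·N(d₁) − K·e^{−rT}·N(d₂) = 68.990093 − 60.575780 = 8.414314
φ(d₁) = (1/√(2π))·e^{−d₁²/2} = 0.342315
Γ = φ(d₁) / (S·σ·√T) = 0.006638

price = 8.414314
Γ = 0.006638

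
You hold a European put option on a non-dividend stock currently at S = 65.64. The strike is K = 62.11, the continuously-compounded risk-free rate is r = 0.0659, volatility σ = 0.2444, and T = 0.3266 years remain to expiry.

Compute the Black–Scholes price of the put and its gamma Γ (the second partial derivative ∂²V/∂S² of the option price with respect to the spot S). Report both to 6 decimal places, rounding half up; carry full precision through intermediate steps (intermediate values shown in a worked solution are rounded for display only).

price = 1.611116
Γ = 0.035912

σ√T = 0.2444·√0.3266 = 0.139672
d₁ = (ln(S/K) + (r+σ²/2)T) / (σ√T) = (ln(65.64/62.11) + (0.0659+0.2444²/2)·0.3266) / 0.139672 = (0.055278 + 0.031277) / 0.139672 = 0.619704
d₂ = d₁ − σ√T = 0.619704 − 0.139672 = 0.480032
e^{−rT} = e^{−0.0659·0.3266} = 0.978707
N(−d₁) = 0.267726,  N(−d₂) = 0.315602
Put price V = K·e^{−rT}·N(−d₂) − S·N(−d₁) = 19.184666 − 17.573550 = 1.611116
φ(d₁) = (1/√(2π))·e^{−d₁²/2} = 0.329244
Γ = φ(d₁) / (S·σ·√T) = 0.035912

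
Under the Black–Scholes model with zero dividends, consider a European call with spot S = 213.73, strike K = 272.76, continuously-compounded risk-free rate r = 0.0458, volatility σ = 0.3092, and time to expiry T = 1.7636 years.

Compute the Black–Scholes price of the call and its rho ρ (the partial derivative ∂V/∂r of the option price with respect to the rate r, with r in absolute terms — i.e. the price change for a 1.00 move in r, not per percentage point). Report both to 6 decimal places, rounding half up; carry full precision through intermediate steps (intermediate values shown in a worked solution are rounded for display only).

σ√T = 0.3092·√1.7636 = 0.410619
d₁ = (ln(S/K) + (r+σ²/2)T) / (σ√T) = (ln(213.73/272.76) + (0.0458+0.3092²/2)·1.7636) / 0.410619 = (-0.243879 + 0.165077) / 0.410619 = -0.191909
d₂ = d₁ − σ√T = -0.191909 − 0.410619 = -0.602529
e^{−rT} = e^{−0.0458·1.7636} = 0.922403
N(d₁) = 0.423907,  N(d₂) = 0.273411
Call price V = S·N(d₁) − K·e^{−rT}·N(d₂) = 90.601562 − 68.788782 = 21.812780
ρ = K·T·e^{−rT}·N(d₂) = 121.315896

price = 21.812780
ρ = 121.315896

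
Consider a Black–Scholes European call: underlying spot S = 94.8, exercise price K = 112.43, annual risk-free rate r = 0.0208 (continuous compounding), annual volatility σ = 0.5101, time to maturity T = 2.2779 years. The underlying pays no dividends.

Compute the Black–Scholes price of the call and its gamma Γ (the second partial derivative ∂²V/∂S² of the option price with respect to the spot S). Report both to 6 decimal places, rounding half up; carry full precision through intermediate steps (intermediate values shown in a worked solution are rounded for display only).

σ√T = 0.5101·√2.2779 = 0.769879
d₁ = (ln(S/K) + (r+σ²/2)T) / (σ√T) = (ln(94.8/112.43) + (0.0208+0.5101²/2)·2.2779) / 0.769879 = (-0.170561 + 0.343737) / 0.769879 = 0.224939
d₂ = d₁ − σ√T = 0.224939 − 0.769879 = -0.544940
e^{−rT} = e^{−0.0208·2.2779} = 0.953725
N(d₁) = 0.588987,  N(d₂) = 0.292897
Call price V = S·N(d₁) − K·e^{−rT}·N(d₂) = 55.835939 − 31.406578 = 24.429360
φ(d₁) = (1/√(2π))·e^{−d₁²/2} = 0.388976
Γ = φ(d₁) / (S·σ·√T) = 0.005330

price = 24.429360
Γ = 0.005330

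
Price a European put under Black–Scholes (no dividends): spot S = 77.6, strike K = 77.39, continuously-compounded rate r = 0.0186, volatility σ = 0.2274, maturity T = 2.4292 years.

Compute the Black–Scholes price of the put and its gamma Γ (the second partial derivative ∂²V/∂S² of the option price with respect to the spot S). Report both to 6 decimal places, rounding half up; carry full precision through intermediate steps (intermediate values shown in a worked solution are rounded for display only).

price = 8.941518
Γ = 0.013815

σ√T = 0.2274·√2.4292 = 0.354423
d₁ = (ln(S/K) + (r+σ²/2)T) / (σ√T) = (ln(77.6/77.39) + (0.0186+0.2274²/2)·2.4292) / 0.354423 = (0.002710 + 0.107991) / 0.354423 = 0.312341
d₂ = d₁ − σ√T = 0.312341 − 0.354423 = -0.042082
e^{−rT} = e^{−0.0186·2.4292} = 0.955822
N(−d₁) = 0.377391,  N(−d₂) = 0.516783
Put price V = K·e^{−rT}·N(−d₂) − S·N(−d₁) = 38.227038 − 29.285520 = 8.941518
φ(d₁) = (1/√(2π))·e^{−d₁²/2} = 0.379949
Γ = φ(d₁) / (S·σ·√T) = 0.013815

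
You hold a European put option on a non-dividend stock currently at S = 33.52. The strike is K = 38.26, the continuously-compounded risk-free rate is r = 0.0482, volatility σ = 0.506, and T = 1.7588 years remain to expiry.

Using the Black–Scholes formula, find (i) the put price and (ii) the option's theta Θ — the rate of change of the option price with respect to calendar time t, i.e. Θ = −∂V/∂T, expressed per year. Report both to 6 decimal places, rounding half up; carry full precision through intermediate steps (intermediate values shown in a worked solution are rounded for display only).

σ√T = 0.506·√1.7588 = 0.671056
d₁ = (ln(S/K) + (r+σ²/2)T) / (σ√T) = (ln(33.52/38.26) + (0.0482+0.506²/2)·1.7588) / 0.671056 = (-0.132263 + 0.309932) / 0.671056 = 0.264761
d₂ = d₁ − σ√T = 0.264761 − 0.671056 = -0.406295
e^{−rT} = e^{−0.0482·1.7588} = 0.918720
N(−d₁) = 0.395597,  N(−d₂) = 0.657737
Put price V = K·e^{−rT}·N(−d₂) − S·N(−d₁) = 23.119599 − 13.260403 = 9.859196
φ(d₁) = (1/√(2π))·e^{−d₁²/2} = 0.385202
Θ = −S·φ(d₁)·σ/(2√T) + r·K·e^{−rT}·N(−d₂) = −2.463228 + 1.114365 = -1.348864

price = 9.859196
Θ = -1.348864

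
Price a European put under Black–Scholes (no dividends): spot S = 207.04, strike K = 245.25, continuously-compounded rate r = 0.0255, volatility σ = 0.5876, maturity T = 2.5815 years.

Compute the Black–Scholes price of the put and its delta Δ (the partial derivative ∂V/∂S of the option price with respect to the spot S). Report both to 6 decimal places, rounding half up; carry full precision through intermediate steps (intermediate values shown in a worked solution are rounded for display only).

price = 91.012751
Δ = -0.358533

σ√T = 0.5876·√2.5815 = 0.944100
d₁ = (ln(S/K) + (r+σ²/2)T) / (σ√T) = (ln(207.04/245.25) + (0.0255+0.5876²/2)·2.5815) / 0.944100 = (-0.169366 + 0.511490) / 0.944100 = 0.362382
d₂ = d₁ − σ√T = 0.362382 − 0.944100 = -0.581718
e^{−rT} = e^{−0.0255·2.5815} = 0.936292
N(−d₁) = 0.358533,  N(−d₂) = 0.719622
Put price V = K·e^{−rT}·N(−d₂) − S·N(−d₁) = 165.243522 − 74.230771 = 91.012751
Δ = −N(−d₁) = -0.358533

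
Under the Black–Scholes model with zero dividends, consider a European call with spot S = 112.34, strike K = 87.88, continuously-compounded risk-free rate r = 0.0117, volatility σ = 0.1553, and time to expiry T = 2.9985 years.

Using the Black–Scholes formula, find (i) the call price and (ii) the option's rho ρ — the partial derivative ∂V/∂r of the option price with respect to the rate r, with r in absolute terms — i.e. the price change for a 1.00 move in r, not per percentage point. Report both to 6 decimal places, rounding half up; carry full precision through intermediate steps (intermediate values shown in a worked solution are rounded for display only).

price = 29.489804
ρ = 208.209613

σ√T = 0.1553·√2.9985 = 0.268920
d₁ = (ln(S/K) + (r+σ²/2)T) / (σ√T) = (ln(112.34/87.88) + (0.0117+0.1553²/2)·2.9985) / 0.268920 = (0.245558 + 0.071241) / 0.268920 = 1.178042
d₂ = d₁ − σ√T = 1.178042 − 0.268920 = 0.909121
e^{−rT} = e^{−0.0117·2.9985} = 0.965526
N(d₁) = 0.880610,  N(d₂) = 0.818357
Call price V = S·N(d₁) − K·e^{−rT}·N(d₂) = 98.927727 − 69.437923 = 29.489804
ρ = K·T·e^{−rT}·N(d₂) = 208.209613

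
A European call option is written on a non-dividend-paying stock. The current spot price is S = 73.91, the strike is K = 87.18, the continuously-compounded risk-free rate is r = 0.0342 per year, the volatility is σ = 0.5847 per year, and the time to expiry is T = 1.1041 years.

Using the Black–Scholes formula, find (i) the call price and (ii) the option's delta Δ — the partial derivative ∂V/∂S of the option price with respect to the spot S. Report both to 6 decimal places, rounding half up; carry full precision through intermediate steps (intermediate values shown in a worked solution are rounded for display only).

price = 14.420603
Δ = 0.539781

σ√T = 0.5847·√1.1041 = 0.614380
d₁ = (ln(S/K) + (r+σ²/2)T) / (σ√T) = (ln(73.91/87.18) + (0.0342+0.5847²/2)·1.1041) / 0.614380 = (-0.165127 + 0.226492) / 0.614380 = 0.099881
d₂ = d₁ − σ√T = 0.099881 − 0.614380 = -0.514499
e^{−rT} = e^{−0.0342·1.1041} = 0.962944
N(d₁) = 0.539781,  N(d₂) = 0.303452
Call price V = S·N(d₁) − K·e^{−rT}·N(d₂) = 39.895188 − 25.474585 = 14.420603
Δ = N(d₁) = 0.539781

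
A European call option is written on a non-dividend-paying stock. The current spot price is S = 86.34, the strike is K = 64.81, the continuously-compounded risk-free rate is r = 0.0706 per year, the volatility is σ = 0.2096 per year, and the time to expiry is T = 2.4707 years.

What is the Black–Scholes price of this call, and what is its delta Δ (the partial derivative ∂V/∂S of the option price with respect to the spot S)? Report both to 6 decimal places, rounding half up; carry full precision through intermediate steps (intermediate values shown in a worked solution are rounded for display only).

σ√T = 0.2096·√2.4707 = 0.329459
d₁ = (ln(S/K) + (r+σ²/2)T) / (σ√T) = (ln(86.34/64.81) + (0.0706+0.2096²/2)·2.4707) / 0.329459 = (0.286833 + 0.228703) / 0.329459 = 1.564796
d₂ = d₁ − σ√T = 1.564796 − 0.329459 = 1.235337
e^{−rT} = e^{−0.0706·2.4707} = 0.839934
N(d₁) = 0.941185,  N(d₂) = 0.891647
Call price V = S·N(d₁) − K·e^{−rT}·N(d₂) = 81.261883 − 48.537859 = 32.724024
Δ = N(d₁) = 0.941185

price = 32.724024
Δ = 0.941185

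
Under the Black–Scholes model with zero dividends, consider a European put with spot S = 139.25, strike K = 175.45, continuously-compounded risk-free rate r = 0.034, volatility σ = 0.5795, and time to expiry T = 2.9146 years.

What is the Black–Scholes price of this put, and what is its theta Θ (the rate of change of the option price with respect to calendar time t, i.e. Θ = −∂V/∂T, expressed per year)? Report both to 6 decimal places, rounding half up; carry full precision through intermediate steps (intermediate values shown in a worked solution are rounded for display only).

σ√T = 0.5795·√2.9146 = 0.989334
d₁ = (ln(S/K) + (r+σ²/2)T) / (σ√T) = (ln(139.25/175.45) + (0.034+0.5795²/2)·2.9146) / 0.989334 = (-0.231083 + 0.588487) / 0.989334 = 0.361257
d₂ = d₁ − σ√T = 0.361257 − 0.989334 = -0.628077
e^{−rT} = e^{−0.034·2.9146} = 0.905655
N(−d₁) = 0.358954,  N(−d₂) = 0.735023
Put price V = K·e^{−rT}·N(−d₂) − S·N(−d₁) = 116.793153 − 49.984287 = 66.808866
φ(d₁) = (1/√(2π))·e^{−d₁²/2} = 0.373741
Θ = −S·φ(d₁)·σ/(2√T) + r·K·e^{−rT}·N(−d₂) = −8.832834 + 3.970967 = -4.861866

price = 66.808866
Θ = -4.861866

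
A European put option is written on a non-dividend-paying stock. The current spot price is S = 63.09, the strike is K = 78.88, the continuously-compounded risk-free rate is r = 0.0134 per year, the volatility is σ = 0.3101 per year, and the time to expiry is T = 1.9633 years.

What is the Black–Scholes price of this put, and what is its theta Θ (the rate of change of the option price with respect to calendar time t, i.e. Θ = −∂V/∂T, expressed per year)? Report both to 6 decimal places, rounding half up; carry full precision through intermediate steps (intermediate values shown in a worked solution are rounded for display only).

price = 20.096222
Θ = -1.937547

σ√T = 0.3101·√1.9633 = 0.434505
d₁ = (ln(S/K) + (r+σ²/2)T) / (σ√T) = (ln(63.09/78.88) + (0.0134+0.3101²/2)·1.9633) / 0.434505 = (-0.223365 + 0.120706) / 0.434505 = -0.236268
d₂ = d₁ − σ√T = -0.236268 − 0.434505 = -0.670773
e^{−rT} = e^{−0.0134·1.9633} = 0.974035
N(−d₁) = 0.593388,  N(−d₂) = 0.748818
Put price V = K·e^{−rT}·N(−d₂) − S·N(−d₁) = 57.533053 − 37.436830 = 20.096222
φ(d₁) = (1/√(2π))·e^{−d₁²/2} = 0.387961
Θ = −S·φ(d₁)·σ/(2√T) + r·K·e^{−rT}·N(−d₂) = −2.708490 + 0.770943 = -1.937547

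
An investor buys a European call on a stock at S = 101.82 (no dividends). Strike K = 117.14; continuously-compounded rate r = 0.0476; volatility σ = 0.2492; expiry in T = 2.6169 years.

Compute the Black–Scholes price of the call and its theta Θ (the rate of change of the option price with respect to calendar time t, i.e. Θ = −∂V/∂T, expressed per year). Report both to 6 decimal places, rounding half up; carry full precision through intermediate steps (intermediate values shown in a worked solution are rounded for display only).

price = 15.604516
Θ = -5.081569

σ√T = 0.2492·√2.6169 = 0.403127
d₁ = (ln(S/K) + (r+σ²/2)T) / (σ√T) = (ln(101.82/117.14) + (0.0476+0.2492²/2)·2.6169) / 0.403127 = (-0.140163 + 0.205820) / 0.403127 = 0.162869
d₂ = d₁ − σ√T = 0.162869 − 0.403127 = -0.240258
e^{−rT} = e^{−0.0476·2.6169} = 0.882881
N(d₁) = 0.564689,  N(d₂) = 0.405065
Call price V = S·N(d₁) − K·e^{−rT}·N(d₂) = 57.496648 − 41.892131 = 15.604516
φ(d₁) = (1/√(2π))·e^{−d₁²/2} = 0.393686
Θ = −S·φ(d₁)·σ/(2√T) − r·K·e^{−rT}·N(d₂) = −3.087504 − 1.994065 = -5.081569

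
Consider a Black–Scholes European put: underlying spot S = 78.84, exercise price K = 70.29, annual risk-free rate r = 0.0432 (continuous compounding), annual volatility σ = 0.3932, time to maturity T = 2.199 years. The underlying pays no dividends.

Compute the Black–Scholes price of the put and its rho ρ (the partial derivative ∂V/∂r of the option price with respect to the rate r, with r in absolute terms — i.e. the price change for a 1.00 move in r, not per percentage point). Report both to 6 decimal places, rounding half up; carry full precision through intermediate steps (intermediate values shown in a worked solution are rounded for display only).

price = 9.926157
ρ = -66.455592

σ√T = 0.3932·√2.199 = 0.583077
d₁ = (ln(S/K) + (r+σ²/2)T) / (σ√T) = (ln(78.84/70.29) + (0.0432+0.3932²/2)·2.199) / 0.583077 = (0.114791 + 0.264986) / 0.583077 = 0.651333
d₂ = d₁ − σ√T = 0.651333 − 0.583077 = 0.068255
e^{−rT} = e^{−0.0432·2.199} = 0.909376
N(−d₁) = 0.257416,  N(−d₂) = 0.472791
Put price V = K·e^{−rT}·N(−d₂) − S·N(−d₁) = 30.220824 − 20.294667 = 9.926157
ρ = −K·T·e^{−rT}·N(−d₂) = -66.455592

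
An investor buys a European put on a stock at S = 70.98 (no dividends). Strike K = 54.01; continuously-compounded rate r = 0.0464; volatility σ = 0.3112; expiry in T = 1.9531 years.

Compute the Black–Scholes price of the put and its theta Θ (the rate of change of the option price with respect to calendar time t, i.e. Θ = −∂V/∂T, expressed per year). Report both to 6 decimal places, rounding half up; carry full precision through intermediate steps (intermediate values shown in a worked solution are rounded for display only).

σ√T = 0.3112·√1.9531 = 0.434912
d₁ = (ln(S/K) + (r+σ²/2)T) / (σ√T) = (ln(70.98/54.01) + (0.0464+0.3112²/2)·1.9531) / 0.434912 = (0.273229 + 0.185198) / 0.434912 = 1.054068
d₂ = d₁ − σ√T = 1.054068 − 0.434912 = 0.619155
e^{−rT} = e^{−0.0464·1.9531} = 0.913361
N(−d₁) = 0.145926,  N(−d₂) = 0.267907
Put price V = K·e^{−rT}·N(−d₂) − S·N(−d₁) = 13.216024 − 10.357823 = 2.858201
φ(d₁) = (1/√(2π))·e^{−d₁²/2} = 0.228900
Θ = −S·φ(d₁)·σ/(2√T) + r·K·e^{−rT}·N(−d₂) = −1.808964 + 0.613224 = -1.195741

price = 2.858201
Θ = -1.195741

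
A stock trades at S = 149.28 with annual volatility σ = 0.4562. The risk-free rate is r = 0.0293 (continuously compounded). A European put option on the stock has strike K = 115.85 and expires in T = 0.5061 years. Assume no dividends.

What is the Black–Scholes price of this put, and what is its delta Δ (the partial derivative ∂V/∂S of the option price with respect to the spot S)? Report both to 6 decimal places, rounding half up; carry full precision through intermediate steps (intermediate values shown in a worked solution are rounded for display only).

σ√T = 0.4562·√0.5061 = 0.324544
d₁ = (ln(S/K) + (r+σ²/2)T) / (σ√T) = (ln(149.28/115.85) + (0.0293+0.4562²/2)·0.5061) / 0.324544 = (0.253527 + 0.067493) / 0.324544 = 0.989144
d₂ = d₁ − σ√T = 0.989144 − 0.324544 = 0.664600
e^{−rT} = e^{−0.0293·0.5061} = 0.985281
N(−d₁) = 0.161296,  N(−d₂) = 0.253153
Put price V = K·e^{−rT}·N(−d₂) − S·N(−d₁) = 28.896114 − 24.078326 = 4.817789
Δ = −N(−d₁) = -0.161296

price = 4.817789
Δ = -0.161296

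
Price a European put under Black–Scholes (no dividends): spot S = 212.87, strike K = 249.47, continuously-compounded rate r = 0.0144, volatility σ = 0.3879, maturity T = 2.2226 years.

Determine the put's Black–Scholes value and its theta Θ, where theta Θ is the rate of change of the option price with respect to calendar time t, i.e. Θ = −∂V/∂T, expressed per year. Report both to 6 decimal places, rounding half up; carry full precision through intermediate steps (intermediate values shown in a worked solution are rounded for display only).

σ√T = 0.3879·√2.2226 = 0.578296
d₁ = (ln(S/K) + (r+σ²/2)T) / (σ√T) = (ln(212.87/249.47) + (0.0144+0.3879²/2)·2.2226) / 0.578296 = (-0.158657 + 0.199219) / 0.578296 = 0.070140
d₂ = d₁ − σ√T = 0.070140 − 0.578296 = -0.508156
e^{−rT} = e^{−0.0144·2.2226} = 0.968501
N(−d₁) = 0.472041,  N(−d₂) = 0.694328
Put price V = K·e^{−rT}·N(−d₂) − S·N(−d₁) = 167.758021 − 100.483386 = 67.274635
φ(d₁) = (1/√(2π))·e^{−d₁²/2} = 0.397962
Θ = −S·φ(d₁)·σ/(2√T) + r·K·e^{−rT}·N(−d₂) = −11.020857 + 2.415716 = -8.605142

price = 67.274635
Θ = -8.605142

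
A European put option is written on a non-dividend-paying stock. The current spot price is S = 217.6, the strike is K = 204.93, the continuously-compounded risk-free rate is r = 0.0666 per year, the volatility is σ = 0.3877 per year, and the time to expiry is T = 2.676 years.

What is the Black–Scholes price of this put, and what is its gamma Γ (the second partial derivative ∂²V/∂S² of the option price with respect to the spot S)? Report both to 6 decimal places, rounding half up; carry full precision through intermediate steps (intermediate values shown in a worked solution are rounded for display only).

σ√T = 0.3877·√2.676 = 0.634218
d₁ = (ln(S/K) + (r+σ²/2)T) / (σ√T) = (ln(217.6/204.93) + (0.0666+0.3877²/2)·2.676) / 0.634218 = (0.059990 + 0.379338) / 0.634218 = 0.692708
d₂ = d₁ − σ√T = 0.692708 − 0.634218 = 0.058490
e^{−rT} = e^{−0.0666·2.676} = 0.836757
N(−d₁) = 0.244246,  N(−d₂) = 0.476679
Put price V = K·e^{−rT}·N(−d₂) − S·N(−d₁) = 81.739356 − 53.148020 = 28.591336
φ(d₁) = (1/√(2π))·e^{−d₁²/2} = 0.313844
Γ = φ(d₁) / (S·σ·√T) = 0.002274

price = 28.591336
Γ = 0.002274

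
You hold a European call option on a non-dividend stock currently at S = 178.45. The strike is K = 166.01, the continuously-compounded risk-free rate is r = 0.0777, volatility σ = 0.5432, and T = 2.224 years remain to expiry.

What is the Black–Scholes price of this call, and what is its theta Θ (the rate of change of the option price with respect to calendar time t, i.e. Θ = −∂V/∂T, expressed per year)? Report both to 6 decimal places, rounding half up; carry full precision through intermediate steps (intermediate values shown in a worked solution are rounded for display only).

price = 71.561617
Θ = -15.077209

σ√T = 0.5432·√2.224 = 0.810079
d₁ = (ln(S/K) + (r+σ²/2)T) / (σ√T) = (ln(178.45/166.01) + (0.0777+0.5432²/2)·2.224) / 0.810079 = (0.072260 + 0.500918) / 0.810079 = 0.707560
d₂ = d₁ − σ√T = 0.707560 − 0.810079 = -0.102519
e^{−rT} = e^{−0.0777·2.224} = 0.841302
N(d₁) = 0.760391,  N(d₂) = 0.459172
Call price V = S·N(d₁) − K·e^{−rT}·N(d₂) = 135.691704 − 64.130087 = 71.561617
φ(d₁) = (1/√(2π))·e^{−d₁²/2} = 0.310597
Θ = −S·φ(d₁)·σ/(2√T) − r·K·e^{−rT}·N(d₂) = −10.094301 − 4.982908 = -15.077209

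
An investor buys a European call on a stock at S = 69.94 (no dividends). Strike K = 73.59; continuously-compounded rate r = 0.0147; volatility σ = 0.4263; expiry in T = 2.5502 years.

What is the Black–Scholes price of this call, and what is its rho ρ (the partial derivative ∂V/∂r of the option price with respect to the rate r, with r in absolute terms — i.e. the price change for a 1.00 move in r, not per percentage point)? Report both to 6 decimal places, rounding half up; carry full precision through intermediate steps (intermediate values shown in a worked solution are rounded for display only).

price = 18.292292
ρ = 64.967788

σ√T = 0.4263·√2.5502 = 0.680773
d₁ = (ln(S/K) + (r+σ²/2)T) / (σ√T) = (ln(69.94/73.59) + (0.0147+0.4263²/2)·2.5502) / 0.680773 = (-0.050871 + 0.269214) / 0.680773 = 0.320727
d₂ = d₁ − σ√T = 0.320727 − 0.680773 = -0.360046
e^{−rT} = e^{−0.0147·2.5502} = 0.963206
N(d₁) = 0.625791,  N(d₂) = 0.359406
Call price V = S·N(d₁) − K·e^{−rT}·N(d₂) = 43.767857 − 25.475566 = 18.292292
ρ = K·T·e^{−rT}·N(d₂) = 64.967788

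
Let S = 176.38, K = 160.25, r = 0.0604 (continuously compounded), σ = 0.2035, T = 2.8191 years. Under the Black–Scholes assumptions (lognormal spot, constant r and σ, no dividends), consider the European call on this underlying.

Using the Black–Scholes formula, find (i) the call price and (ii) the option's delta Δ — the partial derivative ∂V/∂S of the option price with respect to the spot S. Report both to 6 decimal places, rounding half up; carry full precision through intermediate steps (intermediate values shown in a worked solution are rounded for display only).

σ√T = 0.2035·√2.8191 = 0.341680
d₁ = (ln(S/K) + (r+σ²/2)T) / (σ√T) = (ln(176.38/160.25) + (0.0604+0.2035²/2)·2.8191) / 0.341680 = (0.095906 + 0.228646) / 0.341680 = 0.949871
d₂ = d₁ − σ√T = 0.949871 − 0.341680 = 0.608191
e^{−rT} = e^{−0.0604·2.8191} = 0.843434
N(d₁) = 0.828911,  N(d₂) = 0.728470
Call price V = S·N(d₁) − K·e^{−rT}·N(d₂) = 146.203332 − 98.460156 = 47.743176
Δ = N(d₁) = 0.828911

price = 47.743176
Δ = 0.828911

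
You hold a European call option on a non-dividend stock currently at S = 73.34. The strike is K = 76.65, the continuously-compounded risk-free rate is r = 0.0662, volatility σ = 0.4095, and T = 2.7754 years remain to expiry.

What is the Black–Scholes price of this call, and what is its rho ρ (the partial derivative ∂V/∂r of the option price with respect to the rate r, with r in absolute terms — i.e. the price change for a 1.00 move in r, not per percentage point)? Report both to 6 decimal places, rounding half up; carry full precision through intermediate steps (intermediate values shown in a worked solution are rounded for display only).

σ√T = 0.4095·√2.7754 = 0.682208
d₁ = (ln(S/K) + (r+σ²/2)T) / (σ√T) = (ln(73.34/76.65) + (0.0662+0.4095²/2)·2.7754) / 0.682208 = (-0.044143 + 0.416435) / 0.682208 = 0.545716
d₂ = d₁ − σ√T = 0.545716 − 0.682208 = -0.136492
e^{−rT} = e^{−0.0662·2.7754} = 0.832159
N(d₁) = 0.707369,  N(d₂) = 0.445716
Call price V = S·N(d₁) − K·e^{−rT}·N(d₂) = 51.878475 − 28.430015 = 23.448460
ρ = K·T·e^{−rT}·N(d₂) = 78.904664

price = 23.448460
ρ = 78.904664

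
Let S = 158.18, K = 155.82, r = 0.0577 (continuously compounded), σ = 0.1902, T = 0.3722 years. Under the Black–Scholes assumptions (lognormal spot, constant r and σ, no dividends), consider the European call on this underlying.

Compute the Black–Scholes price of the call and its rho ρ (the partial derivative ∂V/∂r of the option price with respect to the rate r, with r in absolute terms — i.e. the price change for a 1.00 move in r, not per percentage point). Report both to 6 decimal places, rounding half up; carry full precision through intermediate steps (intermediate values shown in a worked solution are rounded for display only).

σ√T = 0.1902·√0.3722 = 0.116038
d₁ = (ln(S/K) + (r+σ²/2)T) / (σ√T) = (ln(158.18/155.82) + (0.0577+0.1902²/2)·0.3722) / 0.116038 = (0.015032 + 0.028208) / 0.116038 = 0.372642
d₂ = d₁ − σ√T = 0.372642 − 0.116038 = 0.256604
e^{−rT} = e^{−0.0577·0.3722} = 0.978753
N(d₁) = 0.645292,  N(d₂) = 0.601258
Call price V = S·N(d₁) − K·e^{−rT}·N(d₂) = 102.072350 − 91.697397 = 10.374953
ρ = K·T·e^{−rT}·N(d₂) = 34.129771

price = 10.374953
ρ = 34.129771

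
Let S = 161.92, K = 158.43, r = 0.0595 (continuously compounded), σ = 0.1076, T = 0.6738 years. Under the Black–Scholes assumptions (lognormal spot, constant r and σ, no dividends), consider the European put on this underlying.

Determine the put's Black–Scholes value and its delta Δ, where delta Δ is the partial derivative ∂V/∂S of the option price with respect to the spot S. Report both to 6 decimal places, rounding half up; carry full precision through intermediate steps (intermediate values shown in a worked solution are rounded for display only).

σ√T = 0.1076·√0.6738 = 0.088324
d₁ = (ln(S/K) + (r+σ²/2)T) / (σ√T) = (ln(161.92/158.43) + (0.0595+0.1076²/2)·0.6738) / 0.088324 = (0.021790 + 0.043992) / 0.088324 = 0.744773
d₂ = d₁ − σ√T = 0.744773 − 0.088324 = 0.656449
e^{−rT} = e^{−0.0595·0.6738} = 0.960702
N(−d₁) = 0.228205,  N(−d₂) = 0.255768
Put price V = K·e^{−rT}·N(−d₂) − S·N(−d₁) = 38.928853 − 36.950874 = 1.977979
Δ = −N(−d₁) = -0.228205

price = 1.977979
Δ = -0.228205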